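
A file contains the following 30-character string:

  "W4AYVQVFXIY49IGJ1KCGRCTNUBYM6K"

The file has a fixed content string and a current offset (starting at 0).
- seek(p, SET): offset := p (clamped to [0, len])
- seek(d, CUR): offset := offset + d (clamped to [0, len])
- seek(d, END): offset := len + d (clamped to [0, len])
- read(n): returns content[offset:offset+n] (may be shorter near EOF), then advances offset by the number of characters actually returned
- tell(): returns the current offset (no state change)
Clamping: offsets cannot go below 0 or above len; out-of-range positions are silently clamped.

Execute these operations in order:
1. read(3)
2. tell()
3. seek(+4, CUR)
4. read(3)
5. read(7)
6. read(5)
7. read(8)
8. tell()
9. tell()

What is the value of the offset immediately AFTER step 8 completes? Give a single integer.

After 1 (read(3)): returned 'W4A', offset=3
After 2 (tell()): offset=3
After 3 (seek(+4, CUR)): offset=7
After 4 (read(3)): returned 'FXI', offset=10
After 5 (read(7)): returned 'Y49IGJ1', offset=17
After 6 (read(5)): returned 'KCGRC', offset=22
After 7 (read(8)): returned 'TNUBYM6K', offset=30
After 8 (tell()): offset=30

Answer: 30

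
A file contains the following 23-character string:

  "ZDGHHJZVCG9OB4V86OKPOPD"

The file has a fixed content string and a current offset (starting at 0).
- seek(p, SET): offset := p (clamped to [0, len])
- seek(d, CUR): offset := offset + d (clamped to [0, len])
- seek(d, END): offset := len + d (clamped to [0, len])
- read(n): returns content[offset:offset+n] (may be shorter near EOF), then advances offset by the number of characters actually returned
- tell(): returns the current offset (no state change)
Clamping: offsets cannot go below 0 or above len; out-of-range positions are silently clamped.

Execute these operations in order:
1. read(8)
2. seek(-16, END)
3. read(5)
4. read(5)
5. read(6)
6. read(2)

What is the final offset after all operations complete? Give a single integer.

After 1 (read(8)): returned 'ZDGHHJZV', offset=8
After 2 (seek(-16, END)): offset=7
After 3 (read(5)): returned 'VCG9O', offset=12
After 4 (read(5)): returned 'B4V86', offset=17
After 5 (read(6)): returned 'OKPOPD', offset=23
After 6 (read(2)): returned '', offset=23

Answer: 23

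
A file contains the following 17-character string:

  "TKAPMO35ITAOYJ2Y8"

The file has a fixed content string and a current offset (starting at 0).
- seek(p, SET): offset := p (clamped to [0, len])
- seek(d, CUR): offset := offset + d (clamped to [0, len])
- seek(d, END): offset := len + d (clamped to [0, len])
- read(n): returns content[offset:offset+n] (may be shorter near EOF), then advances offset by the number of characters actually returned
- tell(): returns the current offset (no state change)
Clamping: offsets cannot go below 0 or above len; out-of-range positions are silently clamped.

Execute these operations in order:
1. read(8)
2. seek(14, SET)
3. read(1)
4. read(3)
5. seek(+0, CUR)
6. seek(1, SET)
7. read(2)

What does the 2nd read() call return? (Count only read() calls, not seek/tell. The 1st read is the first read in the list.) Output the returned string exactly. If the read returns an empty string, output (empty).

Answer: 2

Derivation:
After 1 (read(8)): returned 'TKAPMO35', offset=8
After 2 (seek(14, SET)): offset=14
After 3 (read(1)): returned '2', offset=15
After 4 (read(3)): returned 'Y8', offset=17
After 5 (seek(+0, CUR)): offset=17
After 6 (seek(1, SET)): offset=1
After 7 (read(2)): returned 'KA', offset=3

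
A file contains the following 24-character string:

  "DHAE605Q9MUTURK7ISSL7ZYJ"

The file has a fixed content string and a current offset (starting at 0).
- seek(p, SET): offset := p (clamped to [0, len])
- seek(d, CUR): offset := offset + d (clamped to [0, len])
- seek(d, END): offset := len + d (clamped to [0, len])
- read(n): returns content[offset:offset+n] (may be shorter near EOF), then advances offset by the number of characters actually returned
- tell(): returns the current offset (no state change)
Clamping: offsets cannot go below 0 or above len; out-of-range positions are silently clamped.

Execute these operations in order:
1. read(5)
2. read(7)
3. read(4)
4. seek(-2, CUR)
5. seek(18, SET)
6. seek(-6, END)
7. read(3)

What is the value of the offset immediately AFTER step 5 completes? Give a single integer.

Answer: 18

Derivation:
After 1 (read(5)): returned 'DHAE6', offset=5
After 2 (read(7)): returned '05Q9MUT', offset=12
After 3 (read(4)): returned 'URK7', offset=16
After 4 (seek(-2, CUR)): offset=14
After 5 (seek(18, SET)): offset=18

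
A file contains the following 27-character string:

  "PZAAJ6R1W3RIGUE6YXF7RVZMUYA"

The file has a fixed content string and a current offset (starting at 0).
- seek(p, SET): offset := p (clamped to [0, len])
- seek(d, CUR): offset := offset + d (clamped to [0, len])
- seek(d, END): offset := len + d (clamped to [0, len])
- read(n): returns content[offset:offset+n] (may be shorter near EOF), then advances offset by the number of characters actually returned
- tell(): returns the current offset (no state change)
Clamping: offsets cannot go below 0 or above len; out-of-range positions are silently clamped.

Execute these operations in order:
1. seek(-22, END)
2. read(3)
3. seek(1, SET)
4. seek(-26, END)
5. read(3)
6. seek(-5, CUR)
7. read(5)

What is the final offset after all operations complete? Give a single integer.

Answer: 5

Derivation:
After 1 (seek(-22, END)): offset=5
After 2 (read(3)): returned '6R1', offset=8
After 3 (seek(1, SET)): offset=1
After 4 (seek(-26, END)): offset=1
After 5 (read(3)): returned 'ZAA', offset=4
After 6 (seek(-5, CUR)): offset=0
After 7 (read(5)): returned 'PZAAJ', offset=5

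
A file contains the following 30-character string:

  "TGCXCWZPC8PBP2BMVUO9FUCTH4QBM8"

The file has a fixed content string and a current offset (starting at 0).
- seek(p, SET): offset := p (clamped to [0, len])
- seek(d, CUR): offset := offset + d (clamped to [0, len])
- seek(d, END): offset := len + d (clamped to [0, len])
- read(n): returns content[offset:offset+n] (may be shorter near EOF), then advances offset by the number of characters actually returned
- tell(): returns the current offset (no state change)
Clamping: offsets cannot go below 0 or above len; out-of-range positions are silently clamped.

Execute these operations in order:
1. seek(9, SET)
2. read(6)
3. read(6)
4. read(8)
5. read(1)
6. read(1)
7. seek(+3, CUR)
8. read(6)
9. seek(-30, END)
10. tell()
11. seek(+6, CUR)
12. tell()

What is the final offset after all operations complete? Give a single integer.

Answer: 6

Derivation:
After 1 (seek(9, SET)): offset=9
After 2 (read(6)): returned '8PBP2B', offset=15
After 3 (read(6)): returned 'MVUO9F', offset=21
After 4 (read(8)): returned 'UCTH4QBM', offset=29
After 5 (read(1)): returned '8', offset=30
After 6 (read(1)): returned '', offset=30
After 7 (seek(+3, CUR)): offset=30
After 8 (read(6)): returned '', offset=30
After 9 (seek(-30, END)): offset=0
After 10 (tell()): offset=0
After 11 (seek(+6, CUR)): offset=6
After 12 (tell()): offset=6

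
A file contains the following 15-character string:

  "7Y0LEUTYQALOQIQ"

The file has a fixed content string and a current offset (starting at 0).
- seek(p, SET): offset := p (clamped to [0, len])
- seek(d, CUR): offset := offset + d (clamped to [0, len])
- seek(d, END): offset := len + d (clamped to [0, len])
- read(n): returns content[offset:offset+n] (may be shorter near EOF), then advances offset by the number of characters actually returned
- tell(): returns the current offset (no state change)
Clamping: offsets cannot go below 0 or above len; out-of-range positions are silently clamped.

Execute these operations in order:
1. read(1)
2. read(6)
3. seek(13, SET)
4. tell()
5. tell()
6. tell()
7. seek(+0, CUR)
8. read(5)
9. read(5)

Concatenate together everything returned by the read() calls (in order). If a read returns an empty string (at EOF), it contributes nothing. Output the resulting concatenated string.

After 1 (read(1)): returned '7', offset=1
After 2 (read(6)): returned 'Y0LEUT', offset=7
After 3 (seek(13, SET)): offset=13
After 4 (tell()): offset=13
After 5 (tell()): offset=13
After 6 (tell()): offset=13
After 7 (seek(+0, CUR)): offset=13
After 8 (read(5)): returned 'IQ', offset=15
After 9 (read(5)): returned '', offset=15

Answer: 7Y0LEUTIQ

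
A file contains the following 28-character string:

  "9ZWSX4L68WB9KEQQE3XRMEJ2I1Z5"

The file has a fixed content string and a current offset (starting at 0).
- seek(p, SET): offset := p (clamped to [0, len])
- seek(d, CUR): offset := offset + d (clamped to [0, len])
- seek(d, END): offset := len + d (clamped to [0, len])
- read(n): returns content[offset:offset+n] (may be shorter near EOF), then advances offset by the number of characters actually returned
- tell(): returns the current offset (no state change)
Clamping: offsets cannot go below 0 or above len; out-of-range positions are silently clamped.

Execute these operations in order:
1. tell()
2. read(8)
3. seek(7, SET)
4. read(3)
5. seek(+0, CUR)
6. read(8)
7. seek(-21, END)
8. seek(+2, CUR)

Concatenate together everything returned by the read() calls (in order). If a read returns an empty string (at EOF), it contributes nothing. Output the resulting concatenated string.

After 1 (tell()): offset=0
After 2 (read(8)): returned '9ZWSX4L6', offset=8
After 3 (seek(7, SET)): offset=7
After 4 (read(3)): returned '68W', offset=10
After 5 (seek(+0, CUR)): offset=10
After 6 (read(8)): returned 'B9KEQQE3', offset=18
After 7 (seek(-21, END)): offset=7
After 8 (seek(+2, CUR)): offset=9

Answer: 9ZWSX4L668WB9KEQQE3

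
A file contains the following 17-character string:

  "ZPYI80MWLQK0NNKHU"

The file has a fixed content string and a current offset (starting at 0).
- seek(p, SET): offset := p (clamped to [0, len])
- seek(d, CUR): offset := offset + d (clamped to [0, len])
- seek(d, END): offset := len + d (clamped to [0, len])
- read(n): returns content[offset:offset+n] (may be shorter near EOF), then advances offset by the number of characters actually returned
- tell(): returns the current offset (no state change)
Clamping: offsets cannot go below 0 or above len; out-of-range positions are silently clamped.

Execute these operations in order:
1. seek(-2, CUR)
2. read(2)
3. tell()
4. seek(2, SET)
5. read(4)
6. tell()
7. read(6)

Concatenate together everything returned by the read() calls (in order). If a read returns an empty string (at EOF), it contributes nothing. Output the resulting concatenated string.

After 1 (seek(-2, CUR)): offset=0
After 2 (read(2)): returned 'ZP', offset=2
After 3 (tell()): offset=2
After 4 (seek(2, SET)): offset=2
After 5 (read(4)): returned 'YI80', offset=6
After 6 (tell()): offset=6
After 7 (read(6)): returned 'MWLQK0', offset=12

Answer: ZPYI80MWLQK0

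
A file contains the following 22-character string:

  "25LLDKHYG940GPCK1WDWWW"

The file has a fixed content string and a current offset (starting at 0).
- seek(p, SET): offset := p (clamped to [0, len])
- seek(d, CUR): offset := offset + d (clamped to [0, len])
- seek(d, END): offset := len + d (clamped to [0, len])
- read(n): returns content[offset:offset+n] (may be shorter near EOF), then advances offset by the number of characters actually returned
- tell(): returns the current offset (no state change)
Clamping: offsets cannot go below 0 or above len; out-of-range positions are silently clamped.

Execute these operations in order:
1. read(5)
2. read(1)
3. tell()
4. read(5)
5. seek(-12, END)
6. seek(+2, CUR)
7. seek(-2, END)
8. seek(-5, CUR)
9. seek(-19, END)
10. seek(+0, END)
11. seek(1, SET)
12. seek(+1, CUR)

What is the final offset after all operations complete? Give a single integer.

Answer: 2

Derivation:
After 1 (read(5)): returned '25LLD', offset=5
After 2 (read(1)): returned 'K', offset=6
After 3 (tell()): offset=6
After 4 (read(5)): returned 'HYG94', offset=11
After 5 (seek(-12, END)): offset=10
After 6 (seek(+2, CUR)): offset=12
After 7 (seek(-2, END)): offset=20
After 8 (seek(-5, CUR)): offset=15
After 9 (seek(-19, END)): offset=3
After 10 (seek(+0, END)): offset=22
After 11 (seek(1, SET)): offset=1
After 12 (seek(+1, CUR)): offset=2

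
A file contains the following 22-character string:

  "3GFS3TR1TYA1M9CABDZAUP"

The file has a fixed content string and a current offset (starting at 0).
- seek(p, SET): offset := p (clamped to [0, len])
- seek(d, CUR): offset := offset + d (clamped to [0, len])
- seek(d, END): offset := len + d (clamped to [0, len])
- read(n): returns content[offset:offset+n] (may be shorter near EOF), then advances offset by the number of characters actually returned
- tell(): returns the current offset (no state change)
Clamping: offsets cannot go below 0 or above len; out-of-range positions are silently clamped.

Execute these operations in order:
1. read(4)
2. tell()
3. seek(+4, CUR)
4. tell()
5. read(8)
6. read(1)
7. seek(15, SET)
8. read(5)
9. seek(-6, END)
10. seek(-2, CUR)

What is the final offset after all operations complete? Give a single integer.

After 1 (read(4)): returned '3GFS', offset=4
After 2 (tell()): offset=4
After 3 (seek(+4, CUR)): offset=8
After 4 (tell()): offset=8
After 5 (read(8)): returned 'TYA1M9CA', offset=16
After 6 (read(1)): returned 'B', offset=17
After 7 (seek(15, SET)): offset=15
After 8 (read(5)): returned 'ABDZA', offset=20
After 9 (seek(-6, END)): offset=16
After 10 (seek(-2, CUR)): offset=14

Answer: 14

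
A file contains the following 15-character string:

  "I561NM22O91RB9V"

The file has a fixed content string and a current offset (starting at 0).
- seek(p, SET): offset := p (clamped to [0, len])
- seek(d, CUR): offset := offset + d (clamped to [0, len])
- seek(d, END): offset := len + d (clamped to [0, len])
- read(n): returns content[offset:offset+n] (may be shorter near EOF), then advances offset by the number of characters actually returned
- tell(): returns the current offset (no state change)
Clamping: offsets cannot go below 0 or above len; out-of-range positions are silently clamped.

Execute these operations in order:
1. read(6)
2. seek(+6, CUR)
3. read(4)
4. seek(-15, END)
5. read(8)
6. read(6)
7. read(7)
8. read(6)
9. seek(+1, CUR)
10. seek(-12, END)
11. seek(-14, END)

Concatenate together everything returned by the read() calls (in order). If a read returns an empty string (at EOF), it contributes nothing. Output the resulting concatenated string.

Answer: I561NMB9VI561NM22O91RB9V

Derivation:
After 1 (read(6)): returned 'I561NM', offset=6
After 2 (seek(+6, CUR)): offset=12
After 3 (read(4)): returned 'B9V', offset=15
After 4 (seek(-15, END)): offset=0
After 5 (read(8)): returned 'I561NM22', offset=8
After 6 (read(6)): returned 'O91RB9', offset=14
After 7 (read(7)): returned 'V', offset=15
After 8 (read(6)): returned '', offset=15
After 9 (seek(+1, CUR)): offset=15
After 10 (seek(-12, END)): offset=3
After 11 (seek(-14, END)): offset=1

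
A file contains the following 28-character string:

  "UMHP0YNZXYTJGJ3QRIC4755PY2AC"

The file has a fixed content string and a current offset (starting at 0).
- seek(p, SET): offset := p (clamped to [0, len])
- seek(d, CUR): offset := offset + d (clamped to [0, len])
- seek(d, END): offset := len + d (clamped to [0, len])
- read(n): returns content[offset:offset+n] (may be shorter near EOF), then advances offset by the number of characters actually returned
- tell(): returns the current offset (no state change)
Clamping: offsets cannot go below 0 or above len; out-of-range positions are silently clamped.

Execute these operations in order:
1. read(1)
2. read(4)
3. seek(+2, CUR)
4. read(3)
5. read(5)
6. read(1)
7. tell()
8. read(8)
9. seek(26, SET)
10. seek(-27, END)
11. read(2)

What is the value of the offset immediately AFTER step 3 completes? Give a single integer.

Answer: 7

Derivation:
After 1 (read(1)): returned 'U', offset=1
After 2 (read(4)): returned 'MHP0', offset=5
After 3 (seek(+2, CUR)): offset=7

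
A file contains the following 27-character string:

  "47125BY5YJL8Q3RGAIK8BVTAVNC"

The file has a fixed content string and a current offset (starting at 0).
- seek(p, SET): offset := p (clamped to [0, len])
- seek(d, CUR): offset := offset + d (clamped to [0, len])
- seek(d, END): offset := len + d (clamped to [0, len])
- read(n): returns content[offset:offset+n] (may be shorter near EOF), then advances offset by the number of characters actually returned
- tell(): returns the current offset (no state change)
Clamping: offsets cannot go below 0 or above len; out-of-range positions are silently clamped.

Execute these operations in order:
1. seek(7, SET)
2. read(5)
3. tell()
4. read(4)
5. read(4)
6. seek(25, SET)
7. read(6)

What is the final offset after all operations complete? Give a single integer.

Answer: 27

Derivation:
After 1 (seek(7, SET)): offset=7
After 2 (read(5)): returned '5YJL8', offset=12
After 3 (tell()): offset=12
After 4 (read(4)): returned 'Q3RG', offset=16
After 5 (read(4)): returned 'AIK8', offset=20
After 6 (seek(25, SET)): offset=25
After 7 (read(6)): returned 'NC', offset=27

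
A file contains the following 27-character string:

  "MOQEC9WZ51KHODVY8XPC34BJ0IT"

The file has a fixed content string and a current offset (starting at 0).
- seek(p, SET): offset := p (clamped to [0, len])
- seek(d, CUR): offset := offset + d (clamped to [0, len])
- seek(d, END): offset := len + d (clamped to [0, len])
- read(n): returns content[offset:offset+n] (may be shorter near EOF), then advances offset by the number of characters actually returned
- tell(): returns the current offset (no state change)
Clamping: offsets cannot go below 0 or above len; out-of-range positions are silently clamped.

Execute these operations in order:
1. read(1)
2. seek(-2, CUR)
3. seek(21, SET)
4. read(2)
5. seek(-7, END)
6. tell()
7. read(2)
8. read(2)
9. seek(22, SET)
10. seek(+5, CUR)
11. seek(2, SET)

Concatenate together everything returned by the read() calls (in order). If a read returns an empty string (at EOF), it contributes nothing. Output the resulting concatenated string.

After 1 (read(1)): returned 'M', offset=1
After 2 (seek(-2, CUR)): offset=0
After 3 (seek(21, SET)): offset=21
After 4 (read(2)): returned '4B', offset=23
After 5 (seek(-7, END)): offset=20
After 6 (tell()): offset=20
After 7 (read(2)): returned '34', offset=22
After 8 (read(2)): returned 'BJ', offset=24
After 9 (seek(22, SET)): offset=22
After 10 (seek(+5, CUR)): offset=27
After 11 (seek(2, SET)): offset=2

Answer: M4B34BJ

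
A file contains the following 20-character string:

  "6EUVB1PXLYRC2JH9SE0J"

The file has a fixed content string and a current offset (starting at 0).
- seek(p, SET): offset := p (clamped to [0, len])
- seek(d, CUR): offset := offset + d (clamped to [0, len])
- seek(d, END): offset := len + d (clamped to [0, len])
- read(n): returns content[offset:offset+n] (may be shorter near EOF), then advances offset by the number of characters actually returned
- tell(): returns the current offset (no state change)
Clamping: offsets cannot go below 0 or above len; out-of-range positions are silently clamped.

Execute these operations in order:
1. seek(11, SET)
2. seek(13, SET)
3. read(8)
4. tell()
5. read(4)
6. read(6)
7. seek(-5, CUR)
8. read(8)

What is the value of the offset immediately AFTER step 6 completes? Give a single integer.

After 1 (seek(11, SET)): offset=11
After 2 (seek(13, SET)): offset=13
After 3 (read(8)): returned 'JH9SE0J', offset=20
After 4 (tell()): offset=20
After 5 (read(4)): returned '', offset=20
After 6 (read(6)): returned '', offset=20

Answer: 20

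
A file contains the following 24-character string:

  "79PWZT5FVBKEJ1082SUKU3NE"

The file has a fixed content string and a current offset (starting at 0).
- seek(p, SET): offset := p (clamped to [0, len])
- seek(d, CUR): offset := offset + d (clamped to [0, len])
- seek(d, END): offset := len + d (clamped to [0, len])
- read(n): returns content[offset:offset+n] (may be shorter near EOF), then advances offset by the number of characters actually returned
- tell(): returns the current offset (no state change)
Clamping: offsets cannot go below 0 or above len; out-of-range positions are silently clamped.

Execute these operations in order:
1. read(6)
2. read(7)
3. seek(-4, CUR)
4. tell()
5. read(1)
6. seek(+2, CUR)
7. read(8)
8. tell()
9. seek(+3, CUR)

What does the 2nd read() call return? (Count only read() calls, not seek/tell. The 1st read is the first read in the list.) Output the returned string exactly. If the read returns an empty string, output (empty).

Answer: 5FVBKEJ

Derivation:
After 1 (read(6)): returned '79PWZT', offset=6
After 2 (read(7)): returned '5FVBKEJ', offset=13
After 3 (seek(-4, CUR)): offset=9
After 4 (tell()): offset=9
After 5 (read(1)): returned 'B', offset=10
After 6 (seek(+2, CUR)): offset=12
After 7 (read(8)): returned 'J1082SUK', offset=20
After 8 (tell()): offset=20
After 9 (seek(+3, CUR)): offset=23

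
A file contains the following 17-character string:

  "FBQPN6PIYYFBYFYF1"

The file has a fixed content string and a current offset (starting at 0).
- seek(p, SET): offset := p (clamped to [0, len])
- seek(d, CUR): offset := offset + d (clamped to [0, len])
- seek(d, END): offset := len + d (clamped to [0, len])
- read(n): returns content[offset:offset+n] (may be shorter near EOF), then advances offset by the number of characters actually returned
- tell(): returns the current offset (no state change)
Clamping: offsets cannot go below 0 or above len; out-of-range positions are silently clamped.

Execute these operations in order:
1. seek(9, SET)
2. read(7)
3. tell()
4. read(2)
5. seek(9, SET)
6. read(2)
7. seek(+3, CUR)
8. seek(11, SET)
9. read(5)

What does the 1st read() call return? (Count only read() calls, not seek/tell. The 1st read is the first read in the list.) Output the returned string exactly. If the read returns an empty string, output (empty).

After 1 (seek(9, SET)): offset=9
After 2 (read(7)): returned 'YFBYFYF', offset=16
After 3 (tell()): offset=16
After 4 (read(2)): returned '1', offset=17
After 5 (seek(9, SET)): offset=9
After 6 (read(2)): returned 'YF', offset=11
After 7 (seek(+3, CUR)): offset=14
After 8 (seek(11, SET)): offset=11
After 9 (read(5)): returned 'BYFYF', offset=16

Answer: YFBYFYF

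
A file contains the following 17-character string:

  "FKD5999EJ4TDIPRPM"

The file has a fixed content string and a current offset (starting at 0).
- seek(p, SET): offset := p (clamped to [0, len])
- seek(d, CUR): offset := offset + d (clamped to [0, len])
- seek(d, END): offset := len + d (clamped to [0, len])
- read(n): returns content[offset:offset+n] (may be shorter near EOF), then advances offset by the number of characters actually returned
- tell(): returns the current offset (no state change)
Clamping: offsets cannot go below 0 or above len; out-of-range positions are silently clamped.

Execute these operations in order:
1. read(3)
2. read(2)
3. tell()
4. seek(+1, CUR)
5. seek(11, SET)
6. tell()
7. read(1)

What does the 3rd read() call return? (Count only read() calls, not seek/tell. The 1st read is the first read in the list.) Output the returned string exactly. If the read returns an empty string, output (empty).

After 1 (read(3)): returned 'FKD', offset=3
After 2 (read(2)): returned '59', offset=5
After 3 (tell()): offset=5
After 4 (seek(+1, CUR)): offset=6
After 5 (seek(11, SET)): offset=11
After 6 (tell()): offset=11
After 7 (read(1)): returned 'D', offset=12

Answer: D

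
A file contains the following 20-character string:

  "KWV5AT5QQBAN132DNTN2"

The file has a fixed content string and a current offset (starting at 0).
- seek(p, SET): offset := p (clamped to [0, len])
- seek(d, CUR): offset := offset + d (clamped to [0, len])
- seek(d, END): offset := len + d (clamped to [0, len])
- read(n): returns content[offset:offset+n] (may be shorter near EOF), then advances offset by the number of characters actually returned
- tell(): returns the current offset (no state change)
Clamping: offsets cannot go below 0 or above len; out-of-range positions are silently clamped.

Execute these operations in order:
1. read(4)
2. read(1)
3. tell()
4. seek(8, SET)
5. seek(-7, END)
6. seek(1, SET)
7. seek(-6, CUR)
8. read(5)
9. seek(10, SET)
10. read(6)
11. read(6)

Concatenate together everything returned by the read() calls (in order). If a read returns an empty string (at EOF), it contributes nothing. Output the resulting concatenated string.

After 1 (read(4)): returned 'KWV5', offset=4
After 2 (read(1)): returned 'A', offset=5
After 3 (tell()): offset=5
After 4 (seek(8, SET)): offset=8
After 5 (seek(-7, END)): offset=13
After 6 (seek(1, SET)): offset=1
After 7 (seek(-6, CUR)): offset=0
After 8 (read(5)): returned 'KWV5A', offset=5
After 9 (seek(10, SET)): offset=10
After 10 (read(6)): returned 'AN132D', offset=16
After 11 (read(6)): returned 'NTN2', offset=20

Answer: KWV5AKWV5AAN132DNTN2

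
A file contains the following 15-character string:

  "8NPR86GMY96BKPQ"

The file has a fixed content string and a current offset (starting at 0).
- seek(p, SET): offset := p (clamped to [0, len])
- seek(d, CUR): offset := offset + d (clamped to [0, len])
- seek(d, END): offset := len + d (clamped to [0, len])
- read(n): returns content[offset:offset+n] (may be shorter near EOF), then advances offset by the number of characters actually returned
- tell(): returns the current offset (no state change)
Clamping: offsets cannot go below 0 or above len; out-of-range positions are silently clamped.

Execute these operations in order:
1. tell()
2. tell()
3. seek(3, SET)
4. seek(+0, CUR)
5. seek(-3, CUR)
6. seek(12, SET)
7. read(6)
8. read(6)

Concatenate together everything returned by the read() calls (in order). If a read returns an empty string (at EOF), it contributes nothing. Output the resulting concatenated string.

After 1 (tell()): offset=0
After 2 (tell()): offset=0
After 3 (seek(3, SET)): offset=3
After 4 (seek(+0, CUR)): offset=3
After 5 (seek(-3, CUR)): offset=0
After 6 (seek(12, SET)): offset=12
After 7 (read(6)): returned 'KPQ', offset=15
After 8 (read(6)): returned '', offset=15

Answer: KPQ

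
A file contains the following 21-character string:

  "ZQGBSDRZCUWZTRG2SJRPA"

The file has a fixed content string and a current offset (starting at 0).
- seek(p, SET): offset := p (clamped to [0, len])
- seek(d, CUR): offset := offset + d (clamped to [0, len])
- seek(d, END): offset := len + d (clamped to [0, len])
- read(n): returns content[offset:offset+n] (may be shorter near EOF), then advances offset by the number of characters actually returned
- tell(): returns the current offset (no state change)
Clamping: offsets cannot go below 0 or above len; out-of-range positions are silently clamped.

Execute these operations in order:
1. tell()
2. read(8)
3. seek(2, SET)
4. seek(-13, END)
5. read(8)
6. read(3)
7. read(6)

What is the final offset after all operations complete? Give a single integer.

Answer: 21

Derivation:
After 1 (tell()): offset=0
After 2 (read(8)): returned 'ZQGBSDRZ', offset=8
After 3 (seek(2, SET)): offset=2
After 4 (seek(-13, END)): offset=8
After 5 (read(8)): returned 'CUWZTRG2', offset=16
After 6 (read(3)): returned 'SJR', offset=19
After 7 (read(6)): returned 'PA', offset=21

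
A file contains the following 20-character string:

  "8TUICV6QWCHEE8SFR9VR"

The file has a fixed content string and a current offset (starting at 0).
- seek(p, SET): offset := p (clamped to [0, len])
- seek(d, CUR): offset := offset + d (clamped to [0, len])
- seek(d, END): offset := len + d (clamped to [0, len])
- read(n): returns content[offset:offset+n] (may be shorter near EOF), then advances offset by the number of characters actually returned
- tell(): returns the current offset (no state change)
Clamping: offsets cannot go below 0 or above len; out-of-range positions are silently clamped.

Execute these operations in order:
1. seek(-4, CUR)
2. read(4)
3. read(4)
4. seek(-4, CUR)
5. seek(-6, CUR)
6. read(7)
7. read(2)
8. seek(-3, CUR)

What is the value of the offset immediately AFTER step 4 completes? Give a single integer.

After 1 (seek(-4, CUR)): offset=0
After 2 (read(4)): returned '8TUI', offset=4
After 3 (read(4)): returned 'CV6Q', offset=8
After 4 (seek(-4, CUR)): offset=4

Answer: 4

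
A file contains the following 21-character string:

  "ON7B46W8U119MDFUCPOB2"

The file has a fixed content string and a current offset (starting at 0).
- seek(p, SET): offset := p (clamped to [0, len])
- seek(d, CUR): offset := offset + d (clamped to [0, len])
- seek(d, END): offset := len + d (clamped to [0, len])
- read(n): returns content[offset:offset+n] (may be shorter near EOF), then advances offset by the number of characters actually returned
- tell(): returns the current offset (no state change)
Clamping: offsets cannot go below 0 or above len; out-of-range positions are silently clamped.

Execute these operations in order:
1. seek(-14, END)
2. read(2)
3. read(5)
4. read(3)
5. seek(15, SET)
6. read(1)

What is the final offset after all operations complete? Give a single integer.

After 1 (seek(-14, END)): offset=7
After 2 (read(2)): returned '8U', offset=9
After 3 (read(5)): returned '119MD', offset=14
After 4 (read(3)): returned 'FUC', offset=17
After 5 (seek(15, SET)): offset=15
After 6 (read(1)): returned 'U', offset=16

Answer: 16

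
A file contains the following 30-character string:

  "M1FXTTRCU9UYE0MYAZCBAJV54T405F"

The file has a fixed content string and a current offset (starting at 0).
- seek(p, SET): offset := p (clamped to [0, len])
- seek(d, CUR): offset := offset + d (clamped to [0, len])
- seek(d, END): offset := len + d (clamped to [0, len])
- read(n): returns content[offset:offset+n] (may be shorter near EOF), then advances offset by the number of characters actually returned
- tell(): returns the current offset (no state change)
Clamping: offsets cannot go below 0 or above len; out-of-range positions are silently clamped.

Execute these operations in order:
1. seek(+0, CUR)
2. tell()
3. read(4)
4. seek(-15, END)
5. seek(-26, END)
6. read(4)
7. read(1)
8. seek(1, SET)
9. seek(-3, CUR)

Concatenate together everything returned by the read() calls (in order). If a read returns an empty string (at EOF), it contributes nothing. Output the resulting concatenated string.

Answer: M1FXTTRCU

Derivation:
After 1 (seek(+0, CUR)): offset=0
After 2 (tell()): offset=0
After 3 (read(4)): returned 'M1FX', offset=4
After 4 (seek(-15, END)): offset=15
After 5 (seek(-26, END)): offset=4
After 6 (read(4)): returned 'TTRC', offset=8
After 7 (read(1)): returned 'U', offset=9
After 8 (seek(1, SET)): offset=1
After 9 (seek(-3, CUR)): offset=0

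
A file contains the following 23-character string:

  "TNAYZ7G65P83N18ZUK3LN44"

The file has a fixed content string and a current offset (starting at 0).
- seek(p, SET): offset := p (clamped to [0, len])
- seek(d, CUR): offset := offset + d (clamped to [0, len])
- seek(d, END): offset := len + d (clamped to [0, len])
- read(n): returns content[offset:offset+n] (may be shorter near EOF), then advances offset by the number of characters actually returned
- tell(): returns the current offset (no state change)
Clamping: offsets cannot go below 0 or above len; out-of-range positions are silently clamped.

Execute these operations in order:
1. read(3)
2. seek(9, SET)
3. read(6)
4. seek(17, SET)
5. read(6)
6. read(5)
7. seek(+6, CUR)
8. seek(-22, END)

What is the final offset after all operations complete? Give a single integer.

After 1 (read(3)): returned 'TNA', offset=3
After 2 (seek(9, SET)): offset=9
After 3 (read(6)): returned 'P83N18', offset=15
After 4 (seek(17, SET)): offset=17
After 5 (read(6)): returned 'K3LN44', offset=23
After 6 (read(5)): returned '', offset=23
After 7 (seek(+6, CUR)): offset=23
After 8 (seek(-22, END)): offset=1

Answer: 1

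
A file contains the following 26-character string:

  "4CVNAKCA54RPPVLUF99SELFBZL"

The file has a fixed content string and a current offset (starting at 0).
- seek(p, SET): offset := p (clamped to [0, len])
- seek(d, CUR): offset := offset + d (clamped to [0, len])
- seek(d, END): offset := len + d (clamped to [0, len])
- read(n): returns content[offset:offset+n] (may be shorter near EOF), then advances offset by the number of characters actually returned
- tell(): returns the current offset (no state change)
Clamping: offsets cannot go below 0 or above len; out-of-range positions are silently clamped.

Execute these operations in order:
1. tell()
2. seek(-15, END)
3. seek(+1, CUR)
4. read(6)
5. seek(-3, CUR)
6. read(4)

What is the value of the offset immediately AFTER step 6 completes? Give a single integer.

Answer: 19

Derivation:
After 1 (tell()): offset=0
After 2 (seek(-15, END)): offset=11
After 3 (seek(+1, CUR)): offset=12
After 4 (read(6)): returned 'PVLUF9', offset=18
After 5 (seek(-3, CUR)): offset=15
After 6 (read(4)): returned 'UF99', offset=19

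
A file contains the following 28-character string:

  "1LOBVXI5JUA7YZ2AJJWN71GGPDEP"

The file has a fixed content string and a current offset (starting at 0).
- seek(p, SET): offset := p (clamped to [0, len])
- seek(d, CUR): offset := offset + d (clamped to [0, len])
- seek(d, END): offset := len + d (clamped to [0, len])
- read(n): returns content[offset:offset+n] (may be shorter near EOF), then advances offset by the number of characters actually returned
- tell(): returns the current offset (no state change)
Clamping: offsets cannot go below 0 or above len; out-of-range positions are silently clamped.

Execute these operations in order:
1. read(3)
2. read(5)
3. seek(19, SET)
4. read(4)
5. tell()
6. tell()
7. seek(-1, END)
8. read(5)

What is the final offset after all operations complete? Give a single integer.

After 1 (read(3)): returned '1LO', offset=3
After 2 (read(5)): returned 'BVXI5', offset=8
After 3 (seek(19, SET)): offset=19
After 4 (read(4)): returned 'N71G', offset=23
After 5 (tell()): offset=23
After 6 (tell()): offset=23
After 7 (seek(-1, END)): offset=27
After 8 (read(5)): returned 'P', offset=28

Answer: 28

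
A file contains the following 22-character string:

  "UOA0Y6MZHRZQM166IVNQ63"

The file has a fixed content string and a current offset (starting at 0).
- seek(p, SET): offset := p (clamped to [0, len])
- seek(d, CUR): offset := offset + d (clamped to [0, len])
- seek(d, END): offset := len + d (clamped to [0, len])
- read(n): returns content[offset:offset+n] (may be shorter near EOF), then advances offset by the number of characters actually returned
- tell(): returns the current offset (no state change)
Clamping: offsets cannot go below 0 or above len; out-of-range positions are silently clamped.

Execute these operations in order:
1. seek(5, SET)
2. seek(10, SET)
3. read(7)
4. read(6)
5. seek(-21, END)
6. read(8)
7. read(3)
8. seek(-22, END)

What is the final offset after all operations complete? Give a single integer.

Answer: 0

Derivation:
After 1 (seek(5, SET)): offset=5
After 2 (seek(10, SET)): offset=10
After 3 (read(7)): returned 'ZQM166I', offset=17
After 4 (read(6)): returned 'VNQ63', offset=22
After 5 (seek(-21, END)): offset=1
After 6 (read(8)): returned 'OA0Y6MZH', offset=9
After 7 (read(3)): returned 'RZQ', offset=12
After 8 (seek(-22, END)): offset=0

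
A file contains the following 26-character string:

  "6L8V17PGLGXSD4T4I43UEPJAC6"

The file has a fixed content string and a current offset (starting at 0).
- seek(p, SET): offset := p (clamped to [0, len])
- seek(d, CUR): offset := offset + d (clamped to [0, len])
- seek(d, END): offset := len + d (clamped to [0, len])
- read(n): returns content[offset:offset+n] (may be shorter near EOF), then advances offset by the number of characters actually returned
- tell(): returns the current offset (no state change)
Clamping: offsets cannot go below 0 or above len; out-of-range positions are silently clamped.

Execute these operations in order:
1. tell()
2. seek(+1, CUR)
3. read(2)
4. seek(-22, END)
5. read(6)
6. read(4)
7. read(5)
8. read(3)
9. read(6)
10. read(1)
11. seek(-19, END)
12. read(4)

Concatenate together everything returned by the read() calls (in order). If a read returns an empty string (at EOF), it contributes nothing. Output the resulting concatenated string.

After 1 (tell()): offset=0
After 2 (seek(+1, CUR)): offset=1
After 3 (read(2)): returned 'L8', offset=3
After 4 (seek(-22, END)): offset=4
After 5 (read(6)): returned '17PGLG', offset=10
After 6 (read(4)): returned 'XSD4', offset=14
After 7 (read(5)): returned 'T4I43', offset=19
After 8 (read(3)): returned 'UEP', offset=22
After 9 (read(6)): returned 'JAC6', offset=26
After 10 (read(1)): returned '', offset=26
After 11 (seek(-19, END)): offset=7
After 12 (read(4)): returned 'GLGX', offset=11

Answer: L817PGLGXSD4T4I43UEPJAC6GLGX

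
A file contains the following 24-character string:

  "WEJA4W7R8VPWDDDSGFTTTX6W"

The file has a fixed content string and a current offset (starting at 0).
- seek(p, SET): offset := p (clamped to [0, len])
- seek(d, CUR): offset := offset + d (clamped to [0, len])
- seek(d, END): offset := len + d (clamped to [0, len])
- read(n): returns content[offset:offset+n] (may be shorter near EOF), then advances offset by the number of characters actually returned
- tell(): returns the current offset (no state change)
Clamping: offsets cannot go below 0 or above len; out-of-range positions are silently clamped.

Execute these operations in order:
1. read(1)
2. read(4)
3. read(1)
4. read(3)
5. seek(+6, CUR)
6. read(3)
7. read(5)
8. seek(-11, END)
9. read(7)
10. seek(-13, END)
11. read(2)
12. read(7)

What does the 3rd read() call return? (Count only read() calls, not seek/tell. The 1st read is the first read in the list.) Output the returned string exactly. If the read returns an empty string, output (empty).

Answer: W

Derivation:
After 1 (read(1)): returned 'W', offset=1
After 2 (read(4)): returned 'EJA4', offset=5
After 3 (read(1)): returned 'W', offset=6
After 4 (read(3)): returned '7R8', offset=9
After 5 (seek(+6, CUR)): offset=15
After 6 (read(3)): returned 'SGF', offset=18
After 7 (read(5)): returned 'TTTX6', offset=23
After 8 (seek(-11, END)): offset=13
After 9 (read(7)): returned 'DDSGFTT', offset=20
After 10 (seek(-13, END)): offset=11
After 11 (read(2)): returned 'WD', offset=13
After 12 (read(7)): returned 'DDSGFTT', offset=20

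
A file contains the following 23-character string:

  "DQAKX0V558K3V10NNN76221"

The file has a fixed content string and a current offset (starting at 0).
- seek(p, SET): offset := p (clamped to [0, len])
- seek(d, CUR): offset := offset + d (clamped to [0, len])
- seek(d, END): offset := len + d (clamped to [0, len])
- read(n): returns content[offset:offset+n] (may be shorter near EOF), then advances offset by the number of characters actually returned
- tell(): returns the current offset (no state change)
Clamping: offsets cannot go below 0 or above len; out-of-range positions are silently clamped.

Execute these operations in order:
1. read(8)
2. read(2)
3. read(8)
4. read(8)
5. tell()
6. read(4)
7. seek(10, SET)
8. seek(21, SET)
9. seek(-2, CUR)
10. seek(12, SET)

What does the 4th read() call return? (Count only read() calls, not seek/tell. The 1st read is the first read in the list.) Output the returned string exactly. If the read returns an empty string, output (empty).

Answer: 76221

Derivation:
After 1 (read(8)): returned 'DQAKX0V5', offset=8
After 2 (read(2)): returned '58', offset=10
After 3 (read(8)): returned 'K3V10NNN', offset=18
After 4 (read(8)): returned '76221', offset=23
After 5 (tell()): offset=23
After 6 (read(4)): returned '', offset=23
After 7 (seek(10, SET)): offset=10
After 8 (seek(21, SET)): offset=21
After 9 (seek(-2, CUR)): offset=19
After 10 (seek(12, SET)): offset=12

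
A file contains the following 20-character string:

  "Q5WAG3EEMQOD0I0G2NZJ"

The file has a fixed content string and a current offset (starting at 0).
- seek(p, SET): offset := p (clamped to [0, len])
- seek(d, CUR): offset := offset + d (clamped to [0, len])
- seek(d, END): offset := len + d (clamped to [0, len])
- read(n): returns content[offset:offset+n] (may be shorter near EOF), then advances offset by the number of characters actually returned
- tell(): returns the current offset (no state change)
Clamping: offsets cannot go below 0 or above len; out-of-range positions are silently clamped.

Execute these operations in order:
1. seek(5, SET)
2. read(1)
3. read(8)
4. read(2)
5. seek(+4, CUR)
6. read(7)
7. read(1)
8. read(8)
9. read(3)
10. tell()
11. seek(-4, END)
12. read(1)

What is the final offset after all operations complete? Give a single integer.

After 1 (seek(5, SET)): offset=5
After 2 (read(1)): returned '3', offset=6
After 3 (read(8)): returned 'EEMQOD0I', offset=14
After 4 (read(2)): returned '0G', offset=16
After 5 (seek(+4, CUR)): offset=20
After 6 (read(7)): returned '', offset=20
After 7 (read(1)): returned '', offset=20
After 8 (read(8)): returned '', offset=20
After 9 (read(3)): returned '', offset=20
After 10 (tell()): offset=20
After 11 (seek(-4, END)): offset=16
After 12 (read(1)): returned '2', offset=17

Answer: 17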